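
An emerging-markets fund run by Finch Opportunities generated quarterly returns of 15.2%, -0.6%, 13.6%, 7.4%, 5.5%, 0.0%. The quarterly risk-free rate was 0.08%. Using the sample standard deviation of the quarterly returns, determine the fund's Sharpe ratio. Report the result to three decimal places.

1.021

Mean return r̄ = 41.10 / 6 = 6.8500%
Sample σ = √[Σ(r − r̄)² / 5] = √[219.8350 / 5] = √43.9670 = 6.6308%
Sharpe = (r̄ − rf) / σ = (6.8500 − 0.08) / 6.6308 = 6.7700 / 6.6308 = 1.0210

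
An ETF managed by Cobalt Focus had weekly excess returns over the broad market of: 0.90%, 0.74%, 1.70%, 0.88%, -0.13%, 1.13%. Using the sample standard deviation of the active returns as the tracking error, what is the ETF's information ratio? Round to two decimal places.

μ = (0.9 + 0.74 + 1.7 + 0.88 − 0.13 + 1.13) / 6 = 5.220 / 6 = 0.8700%
Σ(r − μ)² = 1.7744; sample σ = √(1.7744/5) = 0.5957%
IR = μ / tracking error = 0.8700 / 0.5957 = 1.4605

1.46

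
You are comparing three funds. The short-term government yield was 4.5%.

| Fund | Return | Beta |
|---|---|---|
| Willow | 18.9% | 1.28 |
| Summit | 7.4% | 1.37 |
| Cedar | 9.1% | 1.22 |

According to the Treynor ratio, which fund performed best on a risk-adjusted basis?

Willow: Treynor = (18.9% − 4.5%) / 1.28 = 11.250
Summit: Treynor = (7.4% − 4.5%) / 1.37 = 2.117
Cedar: Treynor = (9.1% − 4.5%) / 1.22 = 3.770
Highest: Willow (11.250).

Willow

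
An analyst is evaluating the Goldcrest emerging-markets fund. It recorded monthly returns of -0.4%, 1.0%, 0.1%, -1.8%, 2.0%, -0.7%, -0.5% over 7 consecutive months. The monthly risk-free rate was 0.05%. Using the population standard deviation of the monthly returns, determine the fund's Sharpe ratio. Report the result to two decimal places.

-0.08

μ = (-0.4 + 1 + 0.1 − 1.8 + 2 − 0.7 − 0.5) / 7 = -0.0429%
Population σ = √[Σ(r − μ)² / 7] = √[9.1371 / 7] = √1.3053 = 1.1425%
Sharpe = (μ − rf) / σ = (-0.0429 − 0.05) / 1.1425 = -0.0929 / 1.1425 = -0.0813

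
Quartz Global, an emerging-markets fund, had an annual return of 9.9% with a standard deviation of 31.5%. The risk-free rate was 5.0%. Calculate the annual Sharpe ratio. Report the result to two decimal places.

Sharpe = (Rp − Rf) / σp = (9.9% − 5.0%) / 31.5% = 4.90% / 31.5% = 0.1556

0.16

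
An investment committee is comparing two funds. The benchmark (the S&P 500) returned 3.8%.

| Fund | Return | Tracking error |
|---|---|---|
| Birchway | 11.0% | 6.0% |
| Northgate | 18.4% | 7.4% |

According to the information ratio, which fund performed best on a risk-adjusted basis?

Birchway: IR = (11.0% − 3.8%) / 6.0% = 1.200
Northgate: IR = (18.4% − 3.8%) / 7.4% = 1.973
Highest: Northgate (1.973).

Northgate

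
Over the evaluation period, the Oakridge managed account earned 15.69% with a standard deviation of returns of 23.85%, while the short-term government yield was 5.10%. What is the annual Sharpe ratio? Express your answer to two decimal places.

Sharpe = (Rp − Rf) / σp = (15.69% − 5.10%) / 23.85% = 10.59% / 23.85% = 0.4440

0.44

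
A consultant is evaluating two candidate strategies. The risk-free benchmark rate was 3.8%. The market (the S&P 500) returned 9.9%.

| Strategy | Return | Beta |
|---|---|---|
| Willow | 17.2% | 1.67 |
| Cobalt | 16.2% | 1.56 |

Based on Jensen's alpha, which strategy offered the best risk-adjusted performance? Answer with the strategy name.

Willow

Willow: α = 17.2% − [3.8% + 1.67 × (9.9% − 3.8%)] = 3.213
Cobalt: α = 16.2% − [3.8% + 1.56 × (9.9% − 3.8%)] = 2.884
Highest: Willow (3.213).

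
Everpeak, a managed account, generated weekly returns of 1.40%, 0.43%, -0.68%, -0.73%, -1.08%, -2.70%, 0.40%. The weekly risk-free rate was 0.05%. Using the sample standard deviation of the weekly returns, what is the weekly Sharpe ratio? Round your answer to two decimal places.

-0.36

r̄ = (1.4 + 0.43 − 0.68 − 0.73 − 1.08 − 2.7 + 0.4) / 7 = -2.960 / 7 = -0.4229%
Σ(r − r̄)² = (1.4 − (-0.4229))² + (0.43 − (-0.4229))² + … = 10.5049
sample σ = √(10.5049 / 6) = √1.7508 = 1.3232%
Sharpe = (r̄ − rf) / σ = (-0.4229 − 0.05) / 1.3232 = -0.4729 / 1.3232 = -0.3574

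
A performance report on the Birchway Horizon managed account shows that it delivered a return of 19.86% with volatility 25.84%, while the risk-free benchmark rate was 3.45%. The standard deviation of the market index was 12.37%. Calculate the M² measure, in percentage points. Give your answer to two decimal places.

Sharpe = (Rp − Rf) / σp = (19.86% − 3.45%) / 25.84% = 0.6351
M² = Rf + Sharpe × σm = 3.45% + 0.6351 × 12.37% = 11.3062%

11.31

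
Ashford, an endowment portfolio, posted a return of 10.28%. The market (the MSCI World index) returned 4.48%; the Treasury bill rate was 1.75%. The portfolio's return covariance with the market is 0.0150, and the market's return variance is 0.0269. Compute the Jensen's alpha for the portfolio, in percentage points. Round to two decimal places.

β = Cov / Var = 0.0150 / 0.0269 = 0.5576
E[R] = Rf + β(Rm − Rf) = 1.75% + 0.5576 × (4.48% − 1.75%) = 3.2722%
α = Rp − E[R] = 10.28% − 3.2722% = 7.0078

7.01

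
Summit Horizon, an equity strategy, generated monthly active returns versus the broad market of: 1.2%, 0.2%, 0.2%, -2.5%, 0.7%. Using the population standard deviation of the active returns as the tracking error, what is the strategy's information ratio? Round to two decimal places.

Mean return μ = -0.20 / 5 = -0.0400%
Population σ = √[Σ(r − μ)² / 5] = √[8.2520 / 5] = √1.6504 = 1.2847%
IR = μ / tracking error = -0.0400 / 1.2847 = -0.0311

-0.03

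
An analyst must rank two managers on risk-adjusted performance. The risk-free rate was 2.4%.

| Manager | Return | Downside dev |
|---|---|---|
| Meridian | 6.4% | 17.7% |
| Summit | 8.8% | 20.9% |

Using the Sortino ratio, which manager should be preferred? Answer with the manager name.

Summit

Meridian: Sortino ratio = (6.4% − 2.4%) / 17.7% = 0.226
Summit: Sortino ratio = (8.8% − 2.4%) / 20.9% = 0.306
Highest: Summit (0.306).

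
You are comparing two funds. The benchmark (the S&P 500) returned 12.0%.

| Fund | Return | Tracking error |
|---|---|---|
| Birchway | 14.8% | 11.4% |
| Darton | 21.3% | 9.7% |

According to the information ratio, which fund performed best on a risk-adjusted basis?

Darton

Birchway: IR = (14.8% − 12.0%) / 11.4% = 0.246
Darton: IR = (21.3% − 12.0%) / 9.7% = 0.959
Highest: Darton (0.959).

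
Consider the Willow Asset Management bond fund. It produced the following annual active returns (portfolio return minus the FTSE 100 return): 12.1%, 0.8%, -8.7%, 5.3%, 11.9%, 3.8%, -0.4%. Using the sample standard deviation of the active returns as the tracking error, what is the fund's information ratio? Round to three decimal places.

r̄ = (12.1 + 0.8 − 8.7 + 5.3 + 11.9 + 3.8 − 0.4) / 7 = 24.80 / 7 = 3.5429%
Sample std dev = √[319.1771 / 6] = 7.2936%
IR = r̄ / tracking error = 3.5429 / 7.2936 = 0.4858

0.486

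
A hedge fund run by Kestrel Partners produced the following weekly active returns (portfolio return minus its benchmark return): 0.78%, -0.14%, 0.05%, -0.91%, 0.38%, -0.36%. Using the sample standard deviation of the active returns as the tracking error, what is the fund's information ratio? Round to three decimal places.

r̄ = (0.78 − 0.14 + 0.05 − 0.91 + 0.38 − 0.36) / 6 = -0.0333%
Sample std dev = √[1.7259 / 5] = 0.5875%
IR = r̄ / tracking error = -0.0333 / 0.5875 = -0.0567

-0.057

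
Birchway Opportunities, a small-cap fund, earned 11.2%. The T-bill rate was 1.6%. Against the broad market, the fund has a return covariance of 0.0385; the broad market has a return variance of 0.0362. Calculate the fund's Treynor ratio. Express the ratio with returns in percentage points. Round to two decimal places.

β = Cov / Var = 0.0385 / 0.0362 = 1.0635
Treynor = (Rp − Rf) / β = (11.2% − 1.6%) / 1.0635 = 9.60 / 1.0635 = 9.0268

9.03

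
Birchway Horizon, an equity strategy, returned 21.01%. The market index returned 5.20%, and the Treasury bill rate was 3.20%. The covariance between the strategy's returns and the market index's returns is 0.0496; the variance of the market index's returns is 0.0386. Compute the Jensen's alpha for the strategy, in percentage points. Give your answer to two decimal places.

15.24

β = Cov / Var = 0.0496 / 0.0386 = 1.2850
E[R] = Rf + β(Rm − Rf) = 3.20% + 1.2850 × (5.20% − 3.20%) = 5.7700%
α = Rp − E[R] = 21.01% − 5.7700% = 15.2400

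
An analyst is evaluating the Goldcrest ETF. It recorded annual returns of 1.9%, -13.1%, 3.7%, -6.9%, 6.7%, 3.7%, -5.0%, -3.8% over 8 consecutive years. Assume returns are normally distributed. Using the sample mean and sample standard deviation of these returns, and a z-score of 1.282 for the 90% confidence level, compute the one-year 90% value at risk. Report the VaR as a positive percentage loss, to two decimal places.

r̄ = (1.9 − 13.1 + 3.7 − 6.9 + 6.7 + 3.7 − 5 − 3.8) / 8 = -1.6000%
Σ(r − r̄)² = 314.0600; sample σ = √(314.0600/7) = 6.6982%
VaR = −(r̄ − z·σ) = −(-1.6000 − 1.282 × 6.6982) = −(-10.1871) = 10.1871%

10.19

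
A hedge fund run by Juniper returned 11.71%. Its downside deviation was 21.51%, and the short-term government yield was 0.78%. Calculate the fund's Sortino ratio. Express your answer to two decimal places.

0.51

Sortino = (Rp − Rf) / σd = (11.71% − 0.78%) / 21.51% = 10.93% / 21.51% = 0.5081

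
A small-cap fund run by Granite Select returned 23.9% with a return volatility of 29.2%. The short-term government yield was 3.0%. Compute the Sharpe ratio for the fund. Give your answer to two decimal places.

Sharpe = (Rp − Rf) / σp = (23.9% − 3.0%) / 29.2% = 20.90% / 29.2% = 0.7158

0.72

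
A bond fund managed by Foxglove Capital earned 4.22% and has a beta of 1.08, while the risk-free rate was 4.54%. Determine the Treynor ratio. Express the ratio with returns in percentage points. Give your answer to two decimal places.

Treynor = (Rp − Rf) / β = (4.22% − 4.54%) / 1.08 = -0.32 / 1.08 = -0.2963

-0.30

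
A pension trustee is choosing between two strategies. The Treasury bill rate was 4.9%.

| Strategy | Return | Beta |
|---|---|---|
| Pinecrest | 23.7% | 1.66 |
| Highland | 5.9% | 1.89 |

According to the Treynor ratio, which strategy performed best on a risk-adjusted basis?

Pinecrest

Pinecrest: Treynor = (23.7% − 4.9%) / 1.66 = 11.325
Highland: Treynor = (5.9% − 4.9%) / 1.89 = 0.529
Highest: Pinecrest (11.325).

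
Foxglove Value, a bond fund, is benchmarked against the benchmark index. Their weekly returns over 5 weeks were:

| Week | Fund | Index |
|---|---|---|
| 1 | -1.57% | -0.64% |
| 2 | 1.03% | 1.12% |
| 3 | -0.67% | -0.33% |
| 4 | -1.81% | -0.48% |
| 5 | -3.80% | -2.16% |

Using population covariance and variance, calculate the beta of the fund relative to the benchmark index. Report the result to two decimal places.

r̄p = -1.3640%,  r̄m = -0.4980%
Cov = Σ(rp − r̄p)(rm − r̄m) / 5 = 1.6120
Var(rm) = Σ(rm − r̄m)² / 5 = 1.0858
β = Cov / Var = 1.6120 / 1.0858 = 1.4846

1.48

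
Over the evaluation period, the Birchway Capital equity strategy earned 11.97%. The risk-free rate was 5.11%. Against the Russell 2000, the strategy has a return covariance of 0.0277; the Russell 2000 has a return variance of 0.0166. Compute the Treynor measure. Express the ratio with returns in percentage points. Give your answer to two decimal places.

β = Cov / Var = 0.0277 / 0.0166 = 1.6687
Treynor = (Rp − Rf) / β = (11.97% − 5.11%) / 1.6687 = 6.86 / 1.6687 = 4.1110

4.11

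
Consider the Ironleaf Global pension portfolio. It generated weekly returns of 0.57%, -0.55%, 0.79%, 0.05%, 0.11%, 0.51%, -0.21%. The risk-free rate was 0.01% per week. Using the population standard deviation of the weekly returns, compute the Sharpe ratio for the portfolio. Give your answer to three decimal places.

0.392

r̄ = (0.57 − 0.55 + 0.79 + 0.05 + 0.11 + 0.51 − 0.21) / 7 = 0.1814%
Σ(r − r̄)² = 1.3399; population σ = √(1.3399/7) = 0.4375%
Sharpe = (r̄ − rf) / σ = (0.1814 − 0.01) / 0.4375 = 0.1714 / 0.4375 = 0.3918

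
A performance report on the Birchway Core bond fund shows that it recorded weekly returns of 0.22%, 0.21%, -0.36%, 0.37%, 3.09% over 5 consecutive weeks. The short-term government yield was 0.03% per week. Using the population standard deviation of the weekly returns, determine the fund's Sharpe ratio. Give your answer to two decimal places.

0.56

r̄ = (0.22 + 0.21 − 0.36 + 0.37 + 3.09) / 5 = 0.7060%
Population std dev = √[7.4149 / 5] = 1.2178%
Sharpe = (r̄ − rf) / σ = (0.7060 − 0.03) / 1.2178 = 0.6760 / 1.2178 = 0.5551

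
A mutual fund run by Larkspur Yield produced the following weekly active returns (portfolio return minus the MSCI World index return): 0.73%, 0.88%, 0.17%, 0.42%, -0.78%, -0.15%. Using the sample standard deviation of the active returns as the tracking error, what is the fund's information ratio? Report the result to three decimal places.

0.346

r̄ = (0.73 + 0.88 + 0.17 + 0.42 − 0.78 − 0.15) / 6 = 0.2117%
Σ(r − r̄)² = 1.8747; sample σ = √(1.8747/5) = 0.6123%
IR = r̄ / tracking error = 0.2117 / 0.6123 = 0.3457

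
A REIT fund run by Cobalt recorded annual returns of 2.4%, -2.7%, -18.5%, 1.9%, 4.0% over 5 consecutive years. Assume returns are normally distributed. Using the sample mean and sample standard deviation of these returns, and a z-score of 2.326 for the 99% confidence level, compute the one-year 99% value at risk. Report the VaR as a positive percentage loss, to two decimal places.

24.08

r̄ = (2.4 − 2.7 − 18.5 + 1.9 + 4) / 5 = -12.90 / 5 = -2.5800%
Σ(r − r̄)² = (2.4 − (-2.5800))² + (-2.7 − (-2.5800))² + (-18.5 − (-2.5800))² + … = 341.6280
σ = √[341.6280 / 4] = 9.2416%
VaR = −(r̄ − z·σ) = −(-2.5800 − 2.326 × 9.2416) = −(-24.0760) = 24.0760%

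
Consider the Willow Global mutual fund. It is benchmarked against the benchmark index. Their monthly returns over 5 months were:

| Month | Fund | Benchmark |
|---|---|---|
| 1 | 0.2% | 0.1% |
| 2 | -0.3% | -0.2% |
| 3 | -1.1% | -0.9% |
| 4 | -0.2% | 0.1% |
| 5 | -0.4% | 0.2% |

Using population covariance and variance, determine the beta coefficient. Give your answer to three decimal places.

0.884

r̄p = -0.3600%,  r̄m = -0.1400%
Cov = Σ(rp − r̄p)(rm − r̄m) / 5 = 0.1436
Var(rm) = Σ(rm − r̄m)² / 5 = 0.1624
β = Cov / Var = 0.1436 / 0.1624 = 0.8842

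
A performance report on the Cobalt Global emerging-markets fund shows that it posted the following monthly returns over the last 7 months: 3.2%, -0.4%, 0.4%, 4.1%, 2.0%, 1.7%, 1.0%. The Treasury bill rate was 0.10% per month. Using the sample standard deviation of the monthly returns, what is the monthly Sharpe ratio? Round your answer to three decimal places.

1.032

Mean return r̄ = 12.00 / 7 = 1.7143%
Sample σ = √[Σ(r − r̄)² / 6] = √[14.6886 / 6] = √2.4481 = 1.5646%
Sharpe = (r̄ − rf) / σ = (1.7143 − 0.1) / 1.5646 = 1.6143 / 1.5646 = 1.0318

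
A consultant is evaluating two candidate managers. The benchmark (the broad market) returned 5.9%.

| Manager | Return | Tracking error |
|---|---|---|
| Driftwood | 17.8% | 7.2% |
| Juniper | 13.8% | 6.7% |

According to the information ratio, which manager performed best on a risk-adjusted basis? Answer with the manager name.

Driftwood

Driftwood: IR = (17.8% − 5.9%) / 7.2% = 1.653
Juniper: IR = (13.8% − 5.9%) / 6.7% = 1.179
Highest: Driftwood (1.653).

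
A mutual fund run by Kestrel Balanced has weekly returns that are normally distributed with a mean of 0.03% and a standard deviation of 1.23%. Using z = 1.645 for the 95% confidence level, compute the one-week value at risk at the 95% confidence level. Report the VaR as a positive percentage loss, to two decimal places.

VaR (as % loss) = −(μ − z·σ) = −(0.03% − 1.645 × 1.23%) = −(-1.99335%) = 1.99335%

1.99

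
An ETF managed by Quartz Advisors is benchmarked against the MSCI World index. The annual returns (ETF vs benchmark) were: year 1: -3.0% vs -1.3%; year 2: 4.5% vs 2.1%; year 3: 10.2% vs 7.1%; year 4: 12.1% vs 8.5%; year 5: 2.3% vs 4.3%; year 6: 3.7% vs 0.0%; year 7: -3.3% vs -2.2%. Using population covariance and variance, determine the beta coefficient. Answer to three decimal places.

1.315

r̄p = 3.7857%,  r̄m = 2.6429%
Cov = Σ(rp − r̄p)(rm − r̄m) / 7 = 19.3906
Var(rm) = Σ(rm − r̄m)² / 7 = 14.7424
β = Cov / Var = 19.3906 / 14.7424 = 1.3153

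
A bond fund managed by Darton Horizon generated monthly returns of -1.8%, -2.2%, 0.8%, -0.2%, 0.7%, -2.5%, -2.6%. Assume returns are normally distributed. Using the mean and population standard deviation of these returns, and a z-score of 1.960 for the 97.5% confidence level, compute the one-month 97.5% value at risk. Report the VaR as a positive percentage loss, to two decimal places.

Mean return r̄ = -7.80 / 7 = -1.1143%
Σ(r − r̄)² = (-1.8 − (-1.1143))² + (-2.2 − (-1.1143))² + (0.8 − (-1.1143))² + … = 13.5686
σ = √[13.5686 / 7] = 1.3923%
VaR = −(r̄ − z·σ) = −(-1.1143 − 1.960 × 1.3923) = −(-3.8432) = 3.8432%

3.84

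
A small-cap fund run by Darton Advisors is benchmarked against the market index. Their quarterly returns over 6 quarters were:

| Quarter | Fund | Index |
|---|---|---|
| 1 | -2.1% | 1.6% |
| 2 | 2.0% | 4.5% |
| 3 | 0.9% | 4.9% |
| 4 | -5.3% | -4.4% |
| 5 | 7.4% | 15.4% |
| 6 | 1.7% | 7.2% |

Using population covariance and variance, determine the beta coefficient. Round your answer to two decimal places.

0.64

r̄p = 0.7667%,  r̄m = 4.8667%
Cov = Σ(rp − r̄p)(rm − r̄m) / 6 = 22.8639
Var(rm) = Σ(rm − r̄m)² / 6 = 35.5122
β = Cov / Var = 22.8639 / 35.5122 = 0.6438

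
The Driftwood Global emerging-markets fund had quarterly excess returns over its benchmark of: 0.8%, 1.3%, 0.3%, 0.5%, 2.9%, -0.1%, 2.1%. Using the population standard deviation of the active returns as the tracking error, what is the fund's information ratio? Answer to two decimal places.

1.13

Mean return r̄ = 7.80 / 7 = 1.1143%
Σ(r − r̄)² = (0.8 − 1.1143)² + (1.3 − 1.1143)² + (0.3 − 1.1143)² + … = 6.8086
σ = √[6.8086 / 7] = 0.9862%
IR = r̄ / tracking error = 1.1143 / 0.9862 = 1.1299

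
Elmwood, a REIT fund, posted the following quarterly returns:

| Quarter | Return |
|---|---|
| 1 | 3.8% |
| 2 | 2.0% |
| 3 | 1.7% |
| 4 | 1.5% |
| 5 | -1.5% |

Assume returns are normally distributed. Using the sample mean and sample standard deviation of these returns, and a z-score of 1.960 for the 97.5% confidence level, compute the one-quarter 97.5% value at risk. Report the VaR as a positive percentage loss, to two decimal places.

r̄ = (3.8 + 2 + 1.7 + 1.5 − 1.5) / 5 = 7.50 / 5 = 1.5000%
Σ(r − r̄)² = (3.8 − 1.5000)² + (2 − 1.5000)² + (1.7 − 1.5000)² + … = 14.5800
sample σ = √(14.5800 / 4) = √3.6450 = 1.9092%
VaR = −(r̄ − z·σ) = −(1.5000 − 1.960 × 1.9092) = −(-2.2420) = 2.2420%

2.24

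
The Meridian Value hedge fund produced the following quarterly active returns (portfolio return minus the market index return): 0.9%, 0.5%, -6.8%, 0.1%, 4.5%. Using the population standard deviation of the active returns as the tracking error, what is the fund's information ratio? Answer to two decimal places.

μ = (0.9 + 0.5 − 6.8 + 0.1 + 4.5) / 5 = -0.80 / 5 = -0.1600%
Σ(r − μ)² = 67.4320; population σ = √(67.4320/5) = 3.6724%
IR = μ / tracking error = -0.1600 / 3.6724 = -0.0436

-0.04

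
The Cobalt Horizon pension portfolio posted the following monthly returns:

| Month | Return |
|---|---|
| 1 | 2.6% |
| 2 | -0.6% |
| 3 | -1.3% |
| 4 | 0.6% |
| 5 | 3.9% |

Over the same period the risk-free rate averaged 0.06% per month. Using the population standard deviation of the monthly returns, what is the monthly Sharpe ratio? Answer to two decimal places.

μ = (2.6 − 0.6 − 1.3 + 0.6 + 3.9) / 5 = 1.0400%
Σ(r − μ)² = (2.6 − 1.0400)² + (-0.6 − 1.0400)² + … = 18.9720
population σ = √(18.9720 / 5) = √3.7944 = 1.9479%
Sharpe = (μ − rf) / σ = (1.0400 − 0.06) / 1.9479 = 0.9800 / 1.9479 = 0.5031

0.50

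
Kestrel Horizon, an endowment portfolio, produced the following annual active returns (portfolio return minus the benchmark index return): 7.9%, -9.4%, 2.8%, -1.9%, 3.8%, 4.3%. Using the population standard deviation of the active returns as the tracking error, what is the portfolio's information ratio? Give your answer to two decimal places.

0.22

μ = (7.9 − 9.4 + 2.8 − 1.9 + 3.8 + 4.3) / 6 = 7.50 / 6 = 1.2500%
Population σ = √[Σ(r − μ)² / 6] = √[185.7750 / 6] = √30.9625 = 5.5644%
IR = μ / tracking error = 1.2500 / 5.5644 = 0.2246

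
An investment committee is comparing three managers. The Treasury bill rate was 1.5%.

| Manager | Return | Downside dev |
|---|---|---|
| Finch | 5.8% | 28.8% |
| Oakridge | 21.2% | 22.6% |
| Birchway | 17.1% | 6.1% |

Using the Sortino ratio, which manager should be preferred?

Finch: Sortino ratio = (5.8% − 1.5%) / 28.8% = 0.149
Oakridge: Sortino ratio = (21.2% − 1.5%) / 22.6% = 0.872
Birchway: Sortino ratio = (17.1% − 1.5%) / 6.1% = 2.557
Highest: Birchway (2.557).

Birchway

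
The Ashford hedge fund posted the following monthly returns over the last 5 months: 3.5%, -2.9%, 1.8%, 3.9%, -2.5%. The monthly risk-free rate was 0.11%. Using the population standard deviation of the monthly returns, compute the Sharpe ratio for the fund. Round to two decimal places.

0.22

r̄ = (3.5 − 2.9 + 1.8 + 3.9 − 2.5) / 5 = 3.80 / 5 = 0.7600%
Σ(r − r̄)² = (3.5 − 0.7600)² + (-2.9 − 0.7600)² + … = 42.4720
population σ = √(42.4720 / 5) = √8.4944 = 2.9145%
Sharpe = (r̄ − rf) / σ = (0.7600 − 0.11) / 2.9145 = 0.6500 / 2.9145 = 0.2230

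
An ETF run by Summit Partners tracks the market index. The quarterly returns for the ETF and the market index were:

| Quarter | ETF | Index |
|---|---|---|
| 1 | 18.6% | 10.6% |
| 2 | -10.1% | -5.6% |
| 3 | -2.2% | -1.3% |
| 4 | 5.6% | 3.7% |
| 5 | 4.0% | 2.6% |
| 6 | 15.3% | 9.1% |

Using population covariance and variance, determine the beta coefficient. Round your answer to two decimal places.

1.74

r̄p = 5.2000%,  r̄m = 3.1833%
Cov = Σ(rp − r̄p)(rm − r̄m) / 6 = 54.6017
Var(rm) = Σ(rm − r̄m)² / 6 = 31.3114
β = Cov / Var = 54.6017 / 31.3114 = 1.7438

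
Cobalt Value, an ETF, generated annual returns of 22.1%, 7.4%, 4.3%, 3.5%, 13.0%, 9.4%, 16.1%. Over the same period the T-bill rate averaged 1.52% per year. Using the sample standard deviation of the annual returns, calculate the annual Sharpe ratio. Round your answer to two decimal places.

μ = (22.1 + 7.4 + 4.3 + 3.5 + 13 + 9.4 + 16.1) / 7 = 10.8286%
Σ(r − μ)² = 269.6743; sample σ = √(269.6743/6) = 6.7042%
Sharpe = (μ − rf) / σ = (10.8286 − 1.52) / 6.7042 = 9.3086 / 6.7042 = 1.3885

1.39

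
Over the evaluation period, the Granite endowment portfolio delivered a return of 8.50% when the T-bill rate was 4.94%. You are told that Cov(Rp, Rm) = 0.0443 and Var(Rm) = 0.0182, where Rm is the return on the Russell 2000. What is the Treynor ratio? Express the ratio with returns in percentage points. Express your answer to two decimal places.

β = Cov / Var = 0.0443 / 0.0182 = 2.4341
Treynor = (Rp − Rf) / β = (8.50% − 4.94%) / 2.4341 = 3.56 / 2.4341 = 1.4626

1.46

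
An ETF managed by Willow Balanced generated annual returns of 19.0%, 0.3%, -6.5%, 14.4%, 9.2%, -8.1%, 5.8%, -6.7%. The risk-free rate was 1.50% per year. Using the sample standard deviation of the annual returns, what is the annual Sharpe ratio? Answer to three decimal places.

μ = (19 + 0.3 − 6.5 + 14.4 + 9.2 − 8.1 + 5.8 − 6.7) / 8 = 27.40 / 8 = 3.4250%
Sample std dev = √[745.6350 / 7] = 10.3208%
Sharpe = (μ − rf) / σ = (3.4250 − 1.5) / 10.3208 = 1.9250 / 10.3208 = 0.1865

0.187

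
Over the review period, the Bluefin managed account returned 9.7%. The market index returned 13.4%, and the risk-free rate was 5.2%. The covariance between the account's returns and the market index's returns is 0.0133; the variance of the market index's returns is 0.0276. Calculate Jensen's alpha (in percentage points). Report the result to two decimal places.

β = Cov / Var = 0.0133 / 0.0276 = 0.4819
E[R] = Rf + β(Rm − Rf) = 5.2% + 0.4819 × (13.4% − 5.2%) = 9.1516%
α = Rp − E[R] = 9.7% − 9.1516% = 0.5484

0.55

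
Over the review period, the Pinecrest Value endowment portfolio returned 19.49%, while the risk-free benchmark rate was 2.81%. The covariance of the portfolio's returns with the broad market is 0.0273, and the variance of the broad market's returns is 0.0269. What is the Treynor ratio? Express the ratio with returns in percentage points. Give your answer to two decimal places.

β = Cov / Var = 0.0273 / 0.0269 = 1.0149
Treynor = (Rp − Rf) / β = (19.49% − 2.81%) / 1.0149 = 16.68 / 1.0149 = 16.4351

16.44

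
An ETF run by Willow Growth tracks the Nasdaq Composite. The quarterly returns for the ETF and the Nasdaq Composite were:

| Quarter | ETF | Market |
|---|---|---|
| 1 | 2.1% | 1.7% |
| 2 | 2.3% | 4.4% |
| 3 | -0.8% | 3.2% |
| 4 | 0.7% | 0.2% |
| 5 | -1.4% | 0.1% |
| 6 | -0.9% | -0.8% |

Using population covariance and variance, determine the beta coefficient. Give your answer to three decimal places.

0.440

r̄p = 0.3333%,  r̄m = 1.4667%
Cov = Σ(rp − r̄p)(rm − r̄m) / 6 = 1.4861
Var(rm) = Σ(rm − r̄m)² / 6 = 3.3789
β = Cov / Var = 1.4861 / 3.3789 = 0.4398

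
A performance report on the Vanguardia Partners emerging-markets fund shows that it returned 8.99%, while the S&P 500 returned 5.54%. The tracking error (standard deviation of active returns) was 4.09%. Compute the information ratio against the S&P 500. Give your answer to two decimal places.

IR = (Rp − Rb) / TE = (8.99% − 5.54%) / 4.09% = 3.45% / 4.09% = 0.8435

0.84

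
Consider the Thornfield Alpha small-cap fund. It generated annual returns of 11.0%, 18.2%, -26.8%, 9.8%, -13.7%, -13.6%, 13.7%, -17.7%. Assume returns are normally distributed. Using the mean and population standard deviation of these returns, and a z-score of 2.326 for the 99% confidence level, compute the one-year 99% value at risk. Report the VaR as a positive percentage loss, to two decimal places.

40.02

Mean return r̄ = -19.10 / 8 = -2.3875%
Σ(r − r̄)² = 2094.5488; population σ = √(2094.5488/8) = 16.1808%
VaR = −(r̄ − z·σ) = −(-2.3875 − 2.326 × 16.1808) = −(-40.0240) = 40.0240%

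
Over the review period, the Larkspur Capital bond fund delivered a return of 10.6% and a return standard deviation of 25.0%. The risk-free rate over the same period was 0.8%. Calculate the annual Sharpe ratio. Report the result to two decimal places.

Sharpe = (Rp − Rf) / σp = (10.6% − 0.8%) / 25.0% = 9.80% / 25.0% = 0.3920

0.39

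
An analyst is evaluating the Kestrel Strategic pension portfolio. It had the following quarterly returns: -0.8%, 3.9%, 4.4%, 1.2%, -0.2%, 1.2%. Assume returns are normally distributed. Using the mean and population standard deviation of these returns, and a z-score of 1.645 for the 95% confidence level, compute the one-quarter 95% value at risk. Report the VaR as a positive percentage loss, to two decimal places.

r̄ = (-0.8 + 3.9 + 4.4 + 1.2 − 0.2 + 1.2) / 6 = 9.70 / 6 = 1.6167%
Population σ = √[Σ(r − r̄)² / 6] = √[22.4483 / 6] = √3.7414 = 1.9343%
VaR = −(r̄ − z·σ) = −(1.6167 − 1.645 × 1.9343) = −(-1.5652) = 1.5652%

1.57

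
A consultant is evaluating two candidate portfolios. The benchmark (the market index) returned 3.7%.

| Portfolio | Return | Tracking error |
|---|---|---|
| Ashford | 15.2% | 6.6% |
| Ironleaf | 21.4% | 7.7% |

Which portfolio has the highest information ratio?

Ashford: IR = (15.2% − 3.7%) / 6.6% = 1.742
Ironleaf: IR = (21.4% − 3.7%) / 7.7% = 2.299
Highest: Ironleaf (2.299).

Ironleaf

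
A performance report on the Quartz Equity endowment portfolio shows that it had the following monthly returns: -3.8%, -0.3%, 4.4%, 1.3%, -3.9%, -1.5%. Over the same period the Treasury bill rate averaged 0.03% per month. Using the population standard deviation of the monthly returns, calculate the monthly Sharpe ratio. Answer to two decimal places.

Mean return μ = -3.80 / 6 = -0.6333%
Σ(r − μ)² = 50.6333; population σ = √(50.6333/6) = 2.9050%
Sharpe = (μ − rf) / σ = (-0.6333 − 0.03) / 2.9050 = -0.6633 / 2.9050 = -0.2283

-0.23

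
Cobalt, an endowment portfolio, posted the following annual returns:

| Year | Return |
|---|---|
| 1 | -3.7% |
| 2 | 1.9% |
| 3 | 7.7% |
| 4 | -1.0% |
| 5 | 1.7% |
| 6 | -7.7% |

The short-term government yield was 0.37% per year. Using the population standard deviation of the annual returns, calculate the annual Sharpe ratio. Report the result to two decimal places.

-0.11

r̄ = (-3.7 + 1.9 + 7.7 − 1 + 1.7 − 7.7) / 6 = -1.10 / 6 = -0.1833%
Population σ = √[Σ(r − r̄)² / 6] = √[139.5683 / 6] = √23.2614 = 4.8230%
Sharpe = (r̄ − rf) / σ = (-0.1833 − 0.37) / 4.8230 = -0.5533 / 4.8230 = -0.1147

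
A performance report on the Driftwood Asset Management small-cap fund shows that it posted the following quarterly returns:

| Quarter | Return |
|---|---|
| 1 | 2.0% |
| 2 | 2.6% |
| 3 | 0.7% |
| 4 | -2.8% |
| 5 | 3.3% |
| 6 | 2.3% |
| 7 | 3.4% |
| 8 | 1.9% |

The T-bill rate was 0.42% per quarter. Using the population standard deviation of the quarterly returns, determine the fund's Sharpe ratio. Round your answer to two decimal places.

Mean return μ = 13.40 / 8 = 1.6750%
Population σ = √[Σ(r − μ)² / 8] = √[27.9950 / 8] = √3.4994 = 1.8707%
Sharpe = (μ − rf) / σ = (1.6750 − 0.42) / 1.8707 = 1.2550 / 1.8707 = 0.6709

0.67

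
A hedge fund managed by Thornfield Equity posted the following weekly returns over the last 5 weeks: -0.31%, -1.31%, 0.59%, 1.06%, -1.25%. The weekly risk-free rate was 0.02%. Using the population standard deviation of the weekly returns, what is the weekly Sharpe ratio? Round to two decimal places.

-0.28

μ = (-0.31 − 1.31 + 0.59 + 1.06 − 1.25) / 5 = -1.220 / 5 = -0.2440%
Σ(r − μ)² = 4.5487; population σ = √(4.5487/5) = 0.9538%
Sharpe = (μ − rf) / σ = (-0.2440 − 0.02) / 0.9538 = -0.2640 / 0.9538 = -0.2768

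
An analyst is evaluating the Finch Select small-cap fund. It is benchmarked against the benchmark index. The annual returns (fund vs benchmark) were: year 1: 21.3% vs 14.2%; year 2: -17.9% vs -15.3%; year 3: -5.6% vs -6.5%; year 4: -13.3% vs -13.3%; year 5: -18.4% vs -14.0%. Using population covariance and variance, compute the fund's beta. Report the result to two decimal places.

r̄p = -6.7800%,  r̄m = -6.9800%
Cov = Σ(rp − r̄p)(rm − r̄m) / 5 = 162.1196
Var(rm) = Σ(rm − r̄m)² / 5 = 121.4536
β = Cov / Var = 162.1196 / 121.4536 = 1.3348

1.33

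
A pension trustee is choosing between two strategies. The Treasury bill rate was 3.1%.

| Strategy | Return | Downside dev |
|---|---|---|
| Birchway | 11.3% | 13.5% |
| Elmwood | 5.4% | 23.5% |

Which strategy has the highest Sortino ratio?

Birchway: Sortino ratio = (11.3% − 3.1%) / 13.5% = 0.607
Elmwood: Sortino ratio = (5.4% − 3.1%) / 23.5% = 0.098
Highest: Birchway (0.607).

Birchway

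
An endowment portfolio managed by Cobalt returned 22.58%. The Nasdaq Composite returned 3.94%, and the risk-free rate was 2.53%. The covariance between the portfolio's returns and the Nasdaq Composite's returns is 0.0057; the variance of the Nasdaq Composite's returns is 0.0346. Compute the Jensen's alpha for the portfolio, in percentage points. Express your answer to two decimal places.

β = Cov / Var = 0.0057 / 0.0346 = 0.1647
E[R] = Rf + β(Rm − Rf) = 2.53% + 0.1647 × (3.94% − 2.53%) = 2.7622%
α = Rp − E[R] = 22.58% − 2.7622% = 19.8178

19.82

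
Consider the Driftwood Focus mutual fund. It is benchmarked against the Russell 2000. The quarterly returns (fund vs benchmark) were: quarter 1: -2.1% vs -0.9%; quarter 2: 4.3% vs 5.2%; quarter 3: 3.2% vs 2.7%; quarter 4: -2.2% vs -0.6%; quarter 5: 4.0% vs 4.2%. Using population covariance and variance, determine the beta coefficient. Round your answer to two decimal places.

1.17

r̄p = 1.4400%,  r̄m = 2.1200%
Cov = Σ(rp − r̄p)(rm − r̄m) / 5 = 7.1492
Var(rm) = Σ(rm − r̄m)² / 5 = 6.1336
β = Cov / Var = 7.1492 / 6.1336 = 1.1656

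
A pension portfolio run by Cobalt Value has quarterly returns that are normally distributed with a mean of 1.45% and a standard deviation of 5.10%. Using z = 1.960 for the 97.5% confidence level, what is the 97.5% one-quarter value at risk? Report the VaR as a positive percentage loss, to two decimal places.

8.55

VaR (as % loss) = −(μ − z·σ) = −(1.45% − 1.960 × 5.10%) = −(-8.5460%) = 8.5460%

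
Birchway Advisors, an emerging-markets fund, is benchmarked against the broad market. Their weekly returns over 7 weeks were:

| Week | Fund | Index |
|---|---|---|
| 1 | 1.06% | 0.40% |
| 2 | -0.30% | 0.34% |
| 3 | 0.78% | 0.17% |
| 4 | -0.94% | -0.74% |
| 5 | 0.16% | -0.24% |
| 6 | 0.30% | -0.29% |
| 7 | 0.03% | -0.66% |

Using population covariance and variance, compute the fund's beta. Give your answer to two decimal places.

0.91

r̄p = 0.1557%,  r̄m = -0.1457%
Cov = Σ(rp − r̄p)(rm − r̄m) / 7 = 0.1663
Var(rm) = Σ(rm − r̄m)² / 7 = 0.1830
β = Cov / Var = 0.1663 / 0.1830 = 0.9087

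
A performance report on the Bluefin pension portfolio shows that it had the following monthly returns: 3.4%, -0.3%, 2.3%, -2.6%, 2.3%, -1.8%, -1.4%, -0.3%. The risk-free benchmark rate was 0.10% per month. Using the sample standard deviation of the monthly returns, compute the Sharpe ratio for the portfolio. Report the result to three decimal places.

0.045

Mean return μ = 1.60 / 8 = 0.2000%
Σ(r − μ)² = 33.9600; sample σ = √(33.9600/7) = 2.2026%
Sharpe = (μ − rf) / σ = (0.2000 − 0.1) / 2.2026 = 0.1000 / 2.2026 = 0.0454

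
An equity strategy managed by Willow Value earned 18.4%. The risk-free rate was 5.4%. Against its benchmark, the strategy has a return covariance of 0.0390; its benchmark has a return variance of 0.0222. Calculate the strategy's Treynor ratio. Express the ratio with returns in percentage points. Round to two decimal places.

β = Cov / Var = 0.0390 / 0.0222 = 1.7568
Treynor = (Rp − Rf) / β = (18.4% − 5.4%) / 1.7568 = 13.00 / 1.7568 = 7.3998

7.40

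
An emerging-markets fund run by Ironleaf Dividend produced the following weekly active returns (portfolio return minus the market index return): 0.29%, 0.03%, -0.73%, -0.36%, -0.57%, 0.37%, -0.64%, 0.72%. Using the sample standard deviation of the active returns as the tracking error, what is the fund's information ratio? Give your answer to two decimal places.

-0.21

Mean return μ = -0.890 / 8 = -0.1113%
Sample σ = √[Σ(r − μ)² / 7] = √[2.0383 / 7] = √0.2912 = 0.5396%
IR = μ / tracking error = -0.1113 / 0.5396 = -0.2063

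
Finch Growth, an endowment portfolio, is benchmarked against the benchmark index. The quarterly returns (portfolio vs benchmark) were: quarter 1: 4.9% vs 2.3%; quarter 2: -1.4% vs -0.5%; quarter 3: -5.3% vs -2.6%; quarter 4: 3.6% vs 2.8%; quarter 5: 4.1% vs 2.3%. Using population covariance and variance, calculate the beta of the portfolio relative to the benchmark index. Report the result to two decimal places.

r̄p = 1.1800%,  r̄m = 0.8600%
Cov = Σ(rp − r̄p)(rm − r̄m) / 5 = 8.0372
Var(rm) = Σ(rm − r̄m)² / 5 = 4.3464
β = Cov / Var = 8.0372 / 4.3464 = 1.8492

1.85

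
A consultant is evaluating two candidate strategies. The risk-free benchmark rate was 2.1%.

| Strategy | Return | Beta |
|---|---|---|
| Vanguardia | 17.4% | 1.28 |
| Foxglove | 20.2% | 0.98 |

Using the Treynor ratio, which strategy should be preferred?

Foxglove

Vanguardia: Treynor = (17.4% − 2.1%) / 1.28 = 11.953
Foxglove: Treynor = (20.2% − 2.1%) / 0.98 = 18.469
Highest: Foxglove (18.469).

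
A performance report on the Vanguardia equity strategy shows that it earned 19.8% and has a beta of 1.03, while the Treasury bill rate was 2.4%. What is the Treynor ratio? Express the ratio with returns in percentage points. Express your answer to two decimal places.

Treynor = (Rp − Rf) / β = (19.8% − 2.4%) / 1.03 = 17.40 / 1.03 = 16.8932

16.89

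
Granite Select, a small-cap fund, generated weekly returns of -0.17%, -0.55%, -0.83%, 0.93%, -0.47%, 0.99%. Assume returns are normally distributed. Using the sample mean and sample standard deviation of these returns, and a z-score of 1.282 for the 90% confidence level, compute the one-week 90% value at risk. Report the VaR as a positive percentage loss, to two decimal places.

r̄ = (-0.17 − 0.55 − 0.83 + 0.93 − 0.47 + 0.99) / 6 = -0.100 / 6 = -0.0167%
Sample std dev = √[3.0845 / 5] = 0.7854%
VaR = −(r̄ − z·σ) = −(-0.0167 − 1.282 × 0.7854) = −(-1.0236) = 1.0236%

1.02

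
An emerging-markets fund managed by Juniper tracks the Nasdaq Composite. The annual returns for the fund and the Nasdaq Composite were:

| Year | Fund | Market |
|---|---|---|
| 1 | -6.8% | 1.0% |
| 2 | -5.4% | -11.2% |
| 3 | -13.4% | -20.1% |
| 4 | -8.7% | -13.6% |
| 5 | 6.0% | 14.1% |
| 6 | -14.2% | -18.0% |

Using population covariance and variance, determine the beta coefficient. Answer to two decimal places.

0.52

r̄p = -7.0833%,  r̄m = -7.9667%
Cov = Σ(rp − r̄p)(rm − r̄m) / 6 = 73.8261
Var(rm) = Σ(rm − r̄m)² / 6 = 142.9022
β = Cov / Var = 73.8261 / 142.9022 = 0.5166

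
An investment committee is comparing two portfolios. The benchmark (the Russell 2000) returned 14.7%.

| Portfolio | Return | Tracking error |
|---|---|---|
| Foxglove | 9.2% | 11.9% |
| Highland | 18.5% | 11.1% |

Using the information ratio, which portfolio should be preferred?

Foxglove: IR = (9.2% − 14.7%) / 11.9% = -0.462
Highland: IR = (18.5% − 14.7%) / 11.1% = 0.342
Highest: Highland (0.342).

Highland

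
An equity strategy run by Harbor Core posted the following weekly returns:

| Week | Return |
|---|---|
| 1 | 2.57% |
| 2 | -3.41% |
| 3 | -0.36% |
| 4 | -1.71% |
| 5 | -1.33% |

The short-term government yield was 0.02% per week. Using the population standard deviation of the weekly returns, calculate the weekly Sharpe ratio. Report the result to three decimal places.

Mean return μ = -4.240 / 5 = -0.8480%
Σ(r − μ)² = (2.57 − (-0.8480))² + (-3.41 − (-0.8480))² + (-0.36 − (-0.8480))² + … = 19.4601
σ = √[19.4601 / 5] = 1.9728%
Sharpe = (μ − rf) / σ = (-0.8480 − 0.02) / 1.9728 = -0.8680 / 1.9728 = -0.4400

-0.440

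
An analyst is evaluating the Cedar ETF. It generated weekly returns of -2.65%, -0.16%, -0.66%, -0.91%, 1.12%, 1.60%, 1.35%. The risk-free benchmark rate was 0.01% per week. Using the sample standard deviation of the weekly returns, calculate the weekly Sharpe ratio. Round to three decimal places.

-0.036

Mean return μ = -0.310 / 7 = -0.0443%
Σ(r − μ)² = 13.9350; sample σ = √(13.9350/6) = 1.5240%
Sharpe = (μ − rf) / σ = (-0.0443 − 0.01) / 1.5240 = -0.0543 / 1.5240 = -0.0356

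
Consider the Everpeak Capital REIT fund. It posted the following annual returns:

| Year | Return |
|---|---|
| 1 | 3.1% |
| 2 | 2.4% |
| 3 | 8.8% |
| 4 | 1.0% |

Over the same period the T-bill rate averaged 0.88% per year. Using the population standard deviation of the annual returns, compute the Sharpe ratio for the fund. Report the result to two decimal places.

0.99

μ = (3.1 + 2.4 + 8.8 + 1) / 4 = 15.30 / 4 = 3.8250%
Population σ = √[Σ(r − μ)² / 4] = √[35.2875 / 4] = √8.8219 = 2.9702%
Sharpe = (μ − rf) / σ = (3.8250 − 0.88) / 2.9702 = 2.9450 / 2.9702 = 0.9915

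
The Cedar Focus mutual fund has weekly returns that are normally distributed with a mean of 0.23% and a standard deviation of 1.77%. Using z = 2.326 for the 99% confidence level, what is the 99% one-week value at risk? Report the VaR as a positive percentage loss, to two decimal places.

3.89

VaR (as % loss) = −(μ − z·σ) = −(0.23% − 2.326 × 1.77%) = −(-3.88702%) = 3.88702%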